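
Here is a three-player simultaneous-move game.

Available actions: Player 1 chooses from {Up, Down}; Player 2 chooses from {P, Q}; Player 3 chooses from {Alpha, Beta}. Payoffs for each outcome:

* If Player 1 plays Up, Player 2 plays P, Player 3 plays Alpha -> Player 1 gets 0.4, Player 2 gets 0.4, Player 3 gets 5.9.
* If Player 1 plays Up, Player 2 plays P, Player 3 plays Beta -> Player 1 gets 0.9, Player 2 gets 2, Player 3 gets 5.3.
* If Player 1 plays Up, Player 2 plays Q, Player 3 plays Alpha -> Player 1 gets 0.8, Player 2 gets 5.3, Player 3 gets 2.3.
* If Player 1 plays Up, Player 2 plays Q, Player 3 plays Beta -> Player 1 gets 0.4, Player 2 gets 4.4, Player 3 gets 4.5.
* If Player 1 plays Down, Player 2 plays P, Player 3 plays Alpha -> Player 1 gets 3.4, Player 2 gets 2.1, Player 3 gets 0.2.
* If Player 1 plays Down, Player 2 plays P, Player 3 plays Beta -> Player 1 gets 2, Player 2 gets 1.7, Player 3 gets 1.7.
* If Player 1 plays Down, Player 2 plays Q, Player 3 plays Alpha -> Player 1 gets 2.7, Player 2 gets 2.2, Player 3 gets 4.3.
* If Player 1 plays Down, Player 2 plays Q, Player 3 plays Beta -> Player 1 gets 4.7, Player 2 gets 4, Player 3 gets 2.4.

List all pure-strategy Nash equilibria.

Mark each player's best response to every combination of opponents' strategies; a profile where every player is best-responding is a pure Nash equilibrium.
Player 1 against (P, Alpha): payoffs 0.4, 3.4 → best response Down.
Player 1 against (P, Beta): payoffs 0.9, 2 → best response Down.
Player 1 against (Q, Alpha): payoffs 0.8, 2.7 → best response Down.
Player 1 against (Q, Beta): payoffs 0.4, 4.7 → best response Down.
Player 2 against (Up, Alpha): payoffs 0.4, 5.3 → best response Q.
Player 2 against (Up, Beta): payoffs 2, 4.4 → best response Q.
Player 2 against (Down, Alpha): payoffs 2.1, 2.2 → best response Q.
Player 2 against (Down, Beta): payoffs 1.7, 4 → best response Q.
Player 3 against (Up, P): payoffs 5.9, 5.3 → best response Alpha.
Player 3 against (Up, Q): payoffs 2.3, 4.5 → best response Beta.
Player 3 against (Down, P): payoffs 0.2, 1.7 → best response Beta.
Player 3 against (Down, Q): payoffs 4.3, 2.4 → best response Alpha.
Mutual best responses: (Down, Q, Alpha).

Pure NE: (Down, Q, Alpha)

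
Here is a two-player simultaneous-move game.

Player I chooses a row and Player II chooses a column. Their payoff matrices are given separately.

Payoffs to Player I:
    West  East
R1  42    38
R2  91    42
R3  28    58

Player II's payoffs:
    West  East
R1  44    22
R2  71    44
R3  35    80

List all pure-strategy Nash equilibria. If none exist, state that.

Player I against West: payoffs 42, 91, 28 → best response R2.
Player I against East: payoffs 38, 42, 58 → best response R3.
Player II against R1: payoffs 44, 22 → best response West.
Player II against R2: payoffs 71, 44 → best response West.
Player II against R3: payoffs 35, 80 → best response East.
Mutual best responses: (R2, West); (R3, East).

(R2, West); (R3, East)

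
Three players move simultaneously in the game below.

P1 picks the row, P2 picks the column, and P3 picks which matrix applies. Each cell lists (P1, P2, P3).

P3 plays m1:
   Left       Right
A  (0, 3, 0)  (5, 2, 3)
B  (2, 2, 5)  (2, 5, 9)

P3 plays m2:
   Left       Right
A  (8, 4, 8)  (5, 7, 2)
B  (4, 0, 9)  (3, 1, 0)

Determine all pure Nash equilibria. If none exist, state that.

none

P1 against (Left, m1): payoffs 0, 2 → best response B.
P1 against (Left, m2): payoffs 8, 4 → best response A.
P1 against (Right, m1): payoffs 5, 2 → best response A.
P1 against (Right, m2): payoffs 5, 3 → best response A.
P2 against (A, m1): payoffs 3, 2 → best response Left.
P2 against (A, m2): payoffs 4, 7 → best response Right.
P2 against (B, m1): payoffs 2, 5 → best response Right.
P2 against (B, m2): payoffs 0, 1 → best response Right.
P3 against (A, Left): payoffs 0, 8 → best response m2.
P3 against (A, Right): payoffs 3, 2 → best response m1.
P3 against (B, Left): payoffs 5, 9 → best response m2.
P3 against (B, Right): payoffs 9, 0 → best response m1.
No profile is a mutual best response for all players.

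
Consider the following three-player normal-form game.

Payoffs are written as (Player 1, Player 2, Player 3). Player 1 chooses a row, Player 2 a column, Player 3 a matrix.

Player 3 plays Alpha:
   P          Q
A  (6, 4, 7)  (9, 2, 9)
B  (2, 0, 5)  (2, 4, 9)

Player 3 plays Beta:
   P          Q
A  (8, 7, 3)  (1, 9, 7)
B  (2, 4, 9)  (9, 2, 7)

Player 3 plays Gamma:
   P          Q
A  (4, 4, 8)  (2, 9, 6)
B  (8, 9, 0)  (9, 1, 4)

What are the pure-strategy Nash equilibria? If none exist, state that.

(A, P, Alpha): Player 3 can switch to Gamma (7 → 8). Not NE.
(A, P, Beta): Player 2 can switch to Q (7 → 9). Not NE.
(A, P, Gamma): Player 1 can switch to B (4 → 8). Not NE.
(A, Q, Alpha): Player 2 can switch to P (2 → 4). Not NE.
(A, Q, Beta): Player 1 can switch to B (1 → 9). Not NE.
(A, Q, Gamma): Player 1 can switch to B (2 → 9). Not NE.
(B, P, Alpha): Player 1 can switch to A (2 → 6). Not NE.
(B, P, Beta): Player 1 can switch to A (2 → 8). Not NE.
(B, P, Gamma): Player 3 can switch to Alpha (0 → 5). Not NE.
(B, Q, Alpha): Player 1 can switch to A (2 → 9). Not NE.
(B, Q, Beta): Player 2 can switch to P (2 → 4). Not NE.
(B, Q, Gamma): Player 2 can switch to P (1 → 9). Not NE.

There is no pure-strategy Nash equilibrium.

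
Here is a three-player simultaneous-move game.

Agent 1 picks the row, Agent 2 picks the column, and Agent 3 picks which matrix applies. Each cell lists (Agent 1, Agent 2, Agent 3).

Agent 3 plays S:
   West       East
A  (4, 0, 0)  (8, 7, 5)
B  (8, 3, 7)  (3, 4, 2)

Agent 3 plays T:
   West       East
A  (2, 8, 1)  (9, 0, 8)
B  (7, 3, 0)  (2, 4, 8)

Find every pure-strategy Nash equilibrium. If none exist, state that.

Agent 1 against (West, S): payoffs 4, 8 → best response B.
Agent 1 against (West, T): payoffs 2, 7 → best response B.
Agent 1 against (East, S): payoffs 8, 3 → best response A.
Agent 1 against (East, T): payoffs 9, 2 → best response A.
Agent 2 against (A, S): payoffs 0, 7 → best response East.
Agent 2 against (A, T): payoffs 8, 0 → best response West.
Agent 2 against (B, S): payoffs 3, 4 → best response East.
Agent 2 against (B, T): payoffs 3, 4 → best response East.
Agent 3 against (A, West): payoffs 0, 1 → best response T.
Agent 3 against (A, East): payoffs 5, 8 → best response T.
Agent 3 against (B, West): payoffs 7, 0 → best response S.
Agent 3 against (B, East): payoffs 2, 8 → best response T.
No profile is a mutual best response for all players.

none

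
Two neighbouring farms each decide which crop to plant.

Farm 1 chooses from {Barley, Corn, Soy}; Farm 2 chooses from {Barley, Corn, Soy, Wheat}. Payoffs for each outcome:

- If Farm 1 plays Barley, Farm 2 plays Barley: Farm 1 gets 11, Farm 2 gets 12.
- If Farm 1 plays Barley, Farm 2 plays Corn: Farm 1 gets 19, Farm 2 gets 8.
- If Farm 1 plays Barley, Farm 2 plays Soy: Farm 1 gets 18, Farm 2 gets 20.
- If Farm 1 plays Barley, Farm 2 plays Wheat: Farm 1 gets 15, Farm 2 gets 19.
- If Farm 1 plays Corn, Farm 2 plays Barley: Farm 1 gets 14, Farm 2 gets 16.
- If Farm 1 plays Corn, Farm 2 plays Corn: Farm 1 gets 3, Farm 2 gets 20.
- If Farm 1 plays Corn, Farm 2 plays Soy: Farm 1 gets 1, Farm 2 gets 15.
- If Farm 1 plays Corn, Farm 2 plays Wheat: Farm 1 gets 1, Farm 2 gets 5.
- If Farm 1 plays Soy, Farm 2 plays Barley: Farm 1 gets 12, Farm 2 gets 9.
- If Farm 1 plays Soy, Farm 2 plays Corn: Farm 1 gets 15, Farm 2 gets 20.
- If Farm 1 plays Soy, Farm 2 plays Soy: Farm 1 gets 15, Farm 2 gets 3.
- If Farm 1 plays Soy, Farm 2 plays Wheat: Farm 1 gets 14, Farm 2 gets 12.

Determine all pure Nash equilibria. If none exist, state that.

(Barley, Soy)

Farm 1 against Barley: payoffs 11, 14, 12 → best response Corn.
Farm 1 against Corn: payoffs 19, 3, 15 → best response Barley.
Farm 1 against Soy: payoffs 18, 1, 15 → best response Barley.
Farm 1 against Wheat: payoffs 15, 1, 14 → best response Barley.
Farm 2 against Barley: payoffs 12, 8, 20, 19 → best response Soy.
Farm 2 against Corn: payoffs 16, 20, 15, 5 → best response Corn.
Farm 2 against Soy: payoffs 9, 20, 3, 12 → best response Corn.
Mutual best responses: (Barley, Soy).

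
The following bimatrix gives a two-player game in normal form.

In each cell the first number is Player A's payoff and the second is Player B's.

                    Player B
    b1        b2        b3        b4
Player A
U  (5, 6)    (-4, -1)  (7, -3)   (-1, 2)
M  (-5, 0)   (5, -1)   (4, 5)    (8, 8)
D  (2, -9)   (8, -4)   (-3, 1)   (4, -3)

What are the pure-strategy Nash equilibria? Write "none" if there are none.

The pure Nash equilibria are (U, b1); (M, b4).

(U, b1): Player A gets 5, best alternative 2; Player B gets 6, best alternative 2. No profitable deviation — NE.
(U, b2): Player A can switch to M (-4 → 5). Not NE.
(U, b3): Player B can switch to b1 (-3 → 6). Not NE.
(U, b4): Player A can switch to M (-1 → 8). Not NE.
(M, b1): Player A can switch to U (-5 → 5). Not NE.
(M, b2): Player A can switch to D (5 → 8). Not NE.
(M, b3): Player A can switch to U (4 → 7). Not NE.
(M, b4): Player A gets 8, best alternative 4; Player B gets 8, best alternative 5. No profitable deviation — NE.
(The remaining 4 profiles each have a profitable deviation by the same check.)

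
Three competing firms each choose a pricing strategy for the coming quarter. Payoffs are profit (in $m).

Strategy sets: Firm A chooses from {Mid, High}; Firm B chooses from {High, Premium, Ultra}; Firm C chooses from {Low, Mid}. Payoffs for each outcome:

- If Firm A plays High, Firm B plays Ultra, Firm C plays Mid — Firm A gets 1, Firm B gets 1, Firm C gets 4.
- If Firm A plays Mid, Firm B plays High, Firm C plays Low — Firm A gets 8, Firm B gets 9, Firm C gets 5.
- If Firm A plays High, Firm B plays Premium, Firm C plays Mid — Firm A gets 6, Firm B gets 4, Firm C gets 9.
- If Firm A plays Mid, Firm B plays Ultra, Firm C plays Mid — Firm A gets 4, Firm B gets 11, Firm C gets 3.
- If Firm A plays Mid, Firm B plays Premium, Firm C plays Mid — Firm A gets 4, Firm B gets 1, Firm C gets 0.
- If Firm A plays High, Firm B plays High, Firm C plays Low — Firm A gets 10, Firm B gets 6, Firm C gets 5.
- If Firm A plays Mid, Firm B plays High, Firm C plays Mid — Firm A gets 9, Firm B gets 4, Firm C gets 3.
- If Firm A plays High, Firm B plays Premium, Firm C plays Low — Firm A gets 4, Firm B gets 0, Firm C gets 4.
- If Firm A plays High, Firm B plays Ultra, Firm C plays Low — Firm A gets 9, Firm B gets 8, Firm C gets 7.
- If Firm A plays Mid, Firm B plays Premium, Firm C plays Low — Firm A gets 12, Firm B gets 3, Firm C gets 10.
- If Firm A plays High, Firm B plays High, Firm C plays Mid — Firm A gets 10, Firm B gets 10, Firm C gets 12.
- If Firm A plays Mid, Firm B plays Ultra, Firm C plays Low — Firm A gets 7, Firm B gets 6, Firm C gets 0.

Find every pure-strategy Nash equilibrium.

Firm A against (High, Low): payoffs 8, 10 → best response High.
Firm A against (High, Mid): payoffs 9, 10 → best response High.
Firm A against (Premium, Low): payoffs 12, 4 → best response Mid.
Firm A against (Premium, Mid): payoffs 4, 6 → best response High.
Firm A against (Ultra, Low): payoffs 7, 9 → best response High.
Firm A against (Ultra, Mid): payoffs 4, 1 → best response Mid.
Firm B against (Mid, Low): payoffs 9, 3, 6 → best response High.
Firm B against (Mid, Mid): payoffs 4, 1, 11 → best response Ultra.
Firm B against (High, Low): payoffs 6, 0, 8 → best response Ultra.
Firm B against (High, Mid): payoffs 10, 4, 1 → best response High.
Firm C against (Mid, High): payoffs 5, 3 → best response Low.
Firm C against (Mid, Premium): payoffs 10, 0 → best response Low.
Firm C against (Mid, Ultra): payoffs 0, 3 → best response Mid.
Firm C against (High, High): payoffs 5, 12 → best response Mid.
Firm C against (High, Premium): payoffs 4, 9 → best response Mid.
Firm C against (High, Ultra): payoffs 7, 4 → best response Low.
Mutual best responses: (Mid, Ultra, Mid); (High, High, Mid); (High, Ultra, Low).

The pure Nash equilibria are (Mid, Ultra, Mid), (High, High, Mid), (High, Ultra, Low).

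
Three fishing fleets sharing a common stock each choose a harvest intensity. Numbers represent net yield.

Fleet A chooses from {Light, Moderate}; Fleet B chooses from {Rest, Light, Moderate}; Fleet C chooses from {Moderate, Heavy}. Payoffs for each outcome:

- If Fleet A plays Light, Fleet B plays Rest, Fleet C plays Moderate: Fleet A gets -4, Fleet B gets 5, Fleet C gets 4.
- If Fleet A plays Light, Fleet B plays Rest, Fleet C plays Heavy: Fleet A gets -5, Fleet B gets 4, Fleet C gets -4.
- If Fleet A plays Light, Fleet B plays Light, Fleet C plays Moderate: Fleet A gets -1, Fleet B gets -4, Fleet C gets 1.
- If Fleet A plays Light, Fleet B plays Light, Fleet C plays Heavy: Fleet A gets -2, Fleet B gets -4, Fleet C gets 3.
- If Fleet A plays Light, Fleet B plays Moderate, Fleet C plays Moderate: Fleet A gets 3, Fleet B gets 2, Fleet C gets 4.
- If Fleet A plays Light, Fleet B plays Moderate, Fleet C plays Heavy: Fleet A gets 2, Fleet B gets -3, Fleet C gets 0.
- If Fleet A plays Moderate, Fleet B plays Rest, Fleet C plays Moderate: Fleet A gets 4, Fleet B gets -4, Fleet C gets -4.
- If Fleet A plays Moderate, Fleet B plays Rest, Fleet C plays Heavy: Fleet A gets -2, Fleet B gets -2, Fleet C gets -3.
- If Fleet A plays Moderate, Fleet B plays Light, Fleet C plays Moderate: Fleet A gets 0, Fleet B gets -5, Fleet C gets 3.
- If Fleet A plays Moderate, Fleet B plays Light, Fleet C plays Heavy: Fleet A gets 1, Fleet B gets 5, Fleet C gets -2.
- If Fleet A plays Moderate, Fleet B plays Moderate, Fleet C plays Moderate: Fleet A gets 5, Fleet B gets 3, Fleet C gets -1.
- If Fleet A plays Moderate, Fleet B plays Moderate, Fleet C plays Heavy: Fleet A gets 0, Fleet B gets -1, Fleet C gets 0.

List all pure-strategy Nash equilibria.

There is no pure-strategy Nash equilibrium.

(Light, Rest, Moderate): Fleet A can switch to Moderate (-4 → 4). Not NE.
(Light, Rest, Heavy): Fleet A can switch to Moderate (-5 → -2). Not NE.
(Light, Light, Moderate): Fleet A can switch to Moderate (-1 → 0). Not NE.
(Light, Light, Heavy): Fleet A can switch to Moderate (-2 → 1). Not NE.
(Light, Moderate, Moderate): Fleet A can switch to Moderate (3 → 5). Not NE.
(Light, Moderate, Heavy): Fleet B can switch to Rest (-3 → 4). Not NE.
(Moderate, Rest, Moderate): Fleet B can switch to Moderate (-4 → 3). Not NE.
(Moderate, Rest, Heavy): Fleet B can switch to Light (-2 → 5). Not NE.
(The remaining 4 profiles each have a profitable deviation by the same check.)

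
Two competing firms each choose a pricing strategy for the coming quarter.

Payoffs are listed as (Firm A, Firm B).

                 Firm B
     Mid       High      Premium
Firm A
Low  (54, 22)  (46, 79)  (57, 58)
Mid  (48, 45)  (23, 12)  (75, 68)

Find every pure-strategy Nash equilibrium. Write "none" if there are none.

Firm A against Mid: payoffs 54, 48 → best response Low.
Firm A against High: payoffs 46, 23 → best response Low.
Firm A against Premium: payoffs 57, 75 → best response Mid.
Firm B against Low: payoffs 22, 79, 58 → best response High.
Firm B against Mid: payoffs 45, 12, 68 → best response Premium.
Mutual best responses: (Low, High); (Mid, Premium).

Pure-strategy Nash equilibria: (Low, High); (Mid, Premium)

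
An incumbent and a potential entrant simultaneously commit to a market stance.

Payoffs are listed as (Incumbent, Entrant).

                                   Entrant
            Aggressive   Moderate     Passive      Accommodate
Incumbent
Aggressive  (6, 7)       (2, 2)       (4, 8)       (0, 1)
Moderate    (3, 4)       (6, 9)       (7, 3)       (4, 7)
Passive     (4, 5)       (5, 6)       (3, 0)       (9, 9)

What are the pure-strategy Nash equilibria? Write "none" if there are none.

Pure-strategy Nash equilibria: (Moderate, Moderate); (Passive, Accommodate)

(Aggressive, Aggressive): Entrant can switch to Passive (7 → 8). Not NE.
(Aggressive, Moderate): Incumbent can switch to Moderate (2 → 6). Not NE.
(Aggressive, Passive): Incumbent can switch to Moderate (4 → 7). Not NE.
(Aggressive, Accommodate): Incumbent can switch to Moderate (0 → 4). Not NE.
(Moderate, Aggressive): Incumbent can switch to Aggressive (3 → 6). Not NE.
(Moderate, Moderate): Incumbent gets 6, best alternative 5; Entrant gets 9, best alternative 7. No profitable deviation — NE.
(Moderate, Passive): Entrant can switch to Aggressive (3 → 4). Not NE.
(Moderate, Accommodate): Incumbent can switch to Passive (4 → 9). Not NE.
(Passive, Aggressive): Incumbent can switch to Aggressive (4 → 6). Not NE.
(Passive, Moderate): Incumbent can switch to Moderate (5 → 6). Not NE.
(Passive, Passive): Incumbent can switch to Aggressive (3 → 4). Not NE.
(Passive, Accommodate): Incumbent gets 9, best alternative 4; Entrant gets 9, best alternative 6. No profitable deviation — NE.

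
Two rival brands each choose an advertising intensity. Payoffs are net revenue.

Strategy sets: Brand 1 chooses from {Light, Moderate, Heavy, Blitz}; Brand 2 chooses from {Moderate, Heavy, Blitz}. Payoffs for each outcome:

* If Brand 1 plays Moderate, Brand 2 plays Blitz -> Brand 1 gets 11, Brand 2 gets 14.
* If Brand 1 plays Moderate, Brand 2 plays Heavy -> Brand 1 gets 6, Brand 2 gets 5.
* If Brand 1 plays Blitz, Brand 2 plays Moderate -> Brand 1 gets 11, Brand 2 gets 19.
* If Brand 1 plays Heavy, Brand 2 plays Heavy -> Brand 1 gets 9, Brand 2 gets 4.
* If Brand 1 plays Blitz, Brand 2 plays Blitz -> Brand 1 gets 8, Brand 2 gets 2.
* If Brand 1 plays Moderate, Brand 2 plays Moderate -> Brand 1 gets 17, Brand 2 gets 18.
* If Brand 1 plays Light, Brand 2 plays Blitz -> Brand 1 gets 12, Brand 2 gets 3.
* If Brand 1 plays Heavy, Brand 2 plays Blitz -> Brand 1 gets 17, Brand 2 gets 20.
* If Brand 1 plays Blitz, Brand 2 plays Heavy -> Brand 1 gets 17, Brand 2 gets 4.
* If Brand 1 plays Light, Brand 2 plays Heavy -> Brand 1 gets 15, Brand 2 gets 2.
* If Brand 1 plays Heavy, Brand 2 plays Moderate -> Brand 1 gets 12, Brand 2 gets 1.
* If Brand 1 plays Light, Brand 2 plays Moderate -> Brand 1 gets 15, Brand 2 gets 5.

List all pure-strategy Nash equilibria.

(Moderate, Moderate); (Heavy, Blitz)

Brand 1 against Moderate: payoffs 15, 17, 12, 11 → best response Moderate.
Brand 1 against Heavy: payoffs 15, 6, 9, 17 → best response Blitz.
Brand 1 against Blitz: payoffs 12, 11, 17, 8 → best response Heavy.
Brand 2 against Light: payoffs 5, 2, 3 → best response Moderate.
Brand 2 against Moderate: payoffs 18, 5, 14 → best response Moderate.
Brand 2 against Heavy: payoffs 1, 4, 20 → best response Blitz.
Brand 2 against Blitz: payoffs 19, 4, 2 → best response Moderate.
Mutual best responses: (Moderate, Moderate); (Heavy, Blitz).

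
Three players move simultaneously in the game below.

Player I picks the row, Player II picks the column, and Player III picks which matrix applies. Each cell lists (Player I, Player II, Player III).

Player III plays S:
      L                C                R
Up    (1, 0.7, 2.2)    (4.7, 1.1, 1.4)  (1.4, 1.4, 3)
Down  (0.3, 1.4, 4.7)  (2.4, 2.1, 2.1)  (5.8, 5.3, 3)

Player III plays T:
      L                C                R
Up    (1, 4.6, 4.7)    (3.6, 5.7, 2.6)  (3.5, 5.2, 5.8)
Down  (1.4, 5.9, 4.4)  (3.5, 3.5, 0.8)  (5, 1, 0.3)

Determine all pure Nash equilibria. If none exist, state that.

Check each profile: it is a Nash equilibrium iff no player can strictly gain by switching unilaterally.
(Up, L, S): Player II can switch to C (0.7 → 1.1). Not NE.
(Up, L, T): Player I can switch to Down (1 → 1.4). Not NE.
(Up, C, S): Player II can switch to R (1.1 → 1.4). Not NE.
(Up, C, T): Player I gets 3.6, best alternative 3.5; Player II gets 5.7, best alternative 5.2; Player III gets 2.6, best alternative 1.4. No profitable deviation — NE.
(Up, R, S): Player I can switch to Down (1.4 → 5.8). Not NE.
(Up, R, T): Player I can switch to Down (3.5 → 5). Not NE.
(Down, L, S): Player I can switch to Up (0.3 → 1). Not NE.
(Down, R, S): Player I gets 5.8, best alternative 1.4; Player II gets 5.3, best alternative 2.1; Player III gets 3, best alternative 0.3. No profitable deviation — NE.
(The remaining 4 profiles each have a profitable deviation by the same check.)

The pure Nash equilibria are (Up, C, T), (Down, R, S).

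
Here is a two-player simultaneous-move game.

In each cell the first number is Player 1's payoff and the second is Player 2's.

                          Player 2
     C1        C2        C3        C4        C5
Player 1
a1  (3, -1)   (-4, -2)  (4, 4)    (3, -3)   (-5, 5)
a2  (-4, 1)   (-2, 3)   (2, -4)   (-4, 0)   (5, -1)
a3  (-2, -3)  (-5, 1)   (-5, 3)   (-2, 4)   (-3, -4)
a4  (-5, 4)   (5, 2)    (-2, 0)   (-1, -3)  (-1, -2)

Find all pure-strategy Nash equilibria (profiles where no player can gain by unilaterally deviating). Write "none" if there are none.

none

Player 1 against C1: payoffs 3, -4, -2, -5 → best response a1.
Player 1 against C2: payoffs -4, -2, -5, 5 → best response a4.
Player 1 against C3: payoffs 4, 2, -5, -2 → best response a1.
Player 1 against C4: payoffs 3, -4, -2, -1 → best response a1.
Player 1 against C5: payoffs -5, 5, -3, -1 → best response a2.
Player 2 against a1: payoffs -1, -2, 4, -3, 5 → best response C5.
Player 2 against a2: payoffs 1, 3, -4, 0, -1 → best response C2.
Player 2 against a3: payoffs -3, 1, 3, 4, -4 → best response C4.
Player 2 against a4: payoffs 4, 2, 0, -3, -2 → best response C1.
No profile is a mutual best response for all players.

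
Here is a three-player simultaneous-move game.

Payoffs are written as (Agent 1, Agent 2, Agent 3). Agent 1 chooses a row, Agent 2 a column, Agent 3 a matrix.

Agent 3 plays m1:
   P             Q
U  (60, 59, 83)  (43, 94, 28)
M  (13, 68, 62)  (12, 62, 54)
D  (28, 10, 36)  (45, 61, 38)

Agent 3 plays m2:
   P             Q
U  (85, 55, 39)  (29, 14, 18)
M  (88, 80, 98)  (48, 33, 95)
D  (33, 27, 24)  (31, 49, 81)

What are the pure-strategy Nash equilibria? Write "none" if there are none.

(U, P, m1): Agent 2 can switch to Q (59 → 94). Not NE.
(U, P, m2): Agent 1 can switch to M (85 → 88). Not NE.
(U, Q, m1): Agent 1 can switch to D (43 → 45). Not NE.
(U, Q, m2): Agent 1 can switch to M (29 → 48). Not NE.
(M, P, m1): Agent 1 can switch to U (13 → 60). Not NE.
(M, P, m2): Agent 1 gets 88, best alternative 85; Agent 2 gets 80, best alternative 33; Agent 3 gets 98, best alternative 62. No profitable deviation — NE.
(M, Q, m1): Agent 1 can switch to U (12 → 43). Not NE.
(The remaining 5 profiles each have a profitable deviation by the same check.)

Pure NE: (M, P, m2)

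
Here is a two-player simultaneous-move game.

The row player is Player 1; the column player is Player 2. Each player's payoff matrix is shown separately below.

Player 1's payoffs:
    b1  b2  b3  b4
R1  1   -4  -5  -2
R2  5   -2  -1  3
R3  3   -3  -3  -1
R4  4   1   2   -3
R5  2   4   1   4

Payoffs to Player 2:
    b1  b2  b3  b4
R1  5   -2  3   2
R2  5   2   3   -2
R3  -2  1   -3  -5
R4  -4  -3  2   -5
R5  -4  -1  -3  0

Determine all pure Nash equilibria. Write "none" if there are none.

Mark each player's best response to every combination of opponents' strategies; a profile where every player is best-responding is a pure Nash equilibrium.
Player 1 against b1: payoffs 1, 5, 3, 4, 2 → best response R2.
Player 1 against b2: payoffs -4, -2, -3, 1, 4 → best response R5.
Player 1 against b3: payoffs -5, -1, -3, 2, 1 → best response R4.
Player 1 against b4: payoffs -2, 3, -1, -3, 4 → best response R5.
Player 2 against R1: payoffs 5, -2, 3, 2 → best response b1.
Player 2 against R2: payoffs 5, 2, 3, -2 → best response b1.
Player 2 against R3: payoffs -2, 1, -3, -5 → best response b2.
Player 2 against R4: payoffs -4, -3, 2, -5 → best response b3.
Player 2 against R5: payoffs -4, -1, -3, 0 → best response b4.
Mutual best responses: (R2, b1); (R4, b3); (R5, b4).

(R2, b1), (R4, b3), (R5, b4)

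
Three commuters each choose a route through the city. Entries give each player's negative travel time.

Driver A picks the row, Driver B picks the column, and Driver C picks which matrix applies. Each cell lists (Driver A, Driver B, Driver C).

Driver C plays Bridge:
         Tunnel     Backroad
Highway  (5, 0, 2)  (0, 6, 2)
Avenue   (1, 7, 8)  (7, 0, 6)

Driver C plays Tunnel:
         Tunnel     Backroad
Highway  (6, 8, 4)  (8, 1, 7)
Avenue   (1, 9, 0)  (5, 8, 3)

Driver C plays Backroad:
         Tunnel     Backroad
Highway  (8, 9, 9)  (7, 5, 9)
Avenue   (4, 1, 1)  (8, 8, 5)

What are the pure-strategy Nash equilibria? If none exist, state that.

(Highway, Tunnel, Backroad)

(Highway, Tunnel, Bridge): Driver B can switch to Backroad (0 → 6). Not NE.
(Highway, Tunnel, Tunnel): Driver C can switch to Backroad (4 → 9). Not NE.
(Highway, Tunnel, Backroad): Driver A gets 8, best alternative 4; Driver B gets 9, best alternative 5; Driver C gets 9, best alternative 4. No profitable deviation — NE.
(Highway, Backroad, Bridge): Driver A can switch to Avenue (0 → 7). Not NE.
(Highway, Backroad, Tunnel): Driver B can switch to Tunnel (1 → 8). Not NE.
(Highway, Backroad, Backroad): Driver A can switch to Avenue (7 → 8). Not NE.
(Avenue, Tunnel, Bridge): Driver A can switch to Highway (1 → 5). Not NE.
(Avenue, Tunnel, Tunnel): Driver A can switch to Highway (1 → 6). Not NE.
(Avenue, Tunnel, Backroad): Driver A can switch to Highway (4 → 8). Not NE.
(Avenue, Backroad, Bridge): Driver B can switch to Tunnel (0 → 7). Not NE.
(Avenue, Backroad, Tunnel): Driver A can switch to Highway (5 → 8). Not NE.
(The remaining 1 profile has a profitable deviation by the same check.)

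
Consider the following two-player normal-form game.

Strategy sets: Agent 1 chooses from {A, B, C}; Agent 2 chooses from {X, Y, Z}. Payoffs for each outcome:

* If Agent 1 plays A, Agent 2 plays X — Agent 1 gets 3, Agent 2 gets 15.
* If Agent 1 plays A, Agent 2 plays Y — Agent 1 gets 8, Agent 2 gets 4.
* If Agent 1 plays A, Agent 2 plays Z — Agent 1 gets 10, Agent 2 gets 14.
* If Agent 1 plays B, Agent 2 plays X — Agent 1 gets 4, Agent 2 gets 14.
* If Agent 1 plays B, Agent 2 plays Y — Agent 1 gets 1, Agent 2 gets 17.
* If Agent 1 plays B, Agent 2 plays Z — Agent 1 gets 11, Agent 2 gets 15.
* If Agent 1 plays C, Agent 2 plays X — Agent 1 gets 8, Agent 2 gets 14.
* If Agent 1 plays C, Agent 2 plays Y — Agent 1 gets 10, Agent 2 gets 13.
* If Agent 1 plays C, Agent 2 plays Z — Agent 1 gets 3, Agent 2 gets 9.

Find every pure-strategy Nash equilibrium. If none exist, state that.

Agent 1 against X: payoffs 3, 4, 8 → best response C.
Agent 1 against Y: payoffs 8, 1, 10 → best response C.
Agent 1 against Z: payoffs 10, 11, 3 → best response B.
Agent 2 against A: payoffs 15, 4, 14 → best response X.
Agent 2 against B: payoffs 14, 17, 15 → best response Y.
Agent 2 against C: payoffs 14, 13, 9 → best response X.
Mutual best responses: (C, X).

(C, X)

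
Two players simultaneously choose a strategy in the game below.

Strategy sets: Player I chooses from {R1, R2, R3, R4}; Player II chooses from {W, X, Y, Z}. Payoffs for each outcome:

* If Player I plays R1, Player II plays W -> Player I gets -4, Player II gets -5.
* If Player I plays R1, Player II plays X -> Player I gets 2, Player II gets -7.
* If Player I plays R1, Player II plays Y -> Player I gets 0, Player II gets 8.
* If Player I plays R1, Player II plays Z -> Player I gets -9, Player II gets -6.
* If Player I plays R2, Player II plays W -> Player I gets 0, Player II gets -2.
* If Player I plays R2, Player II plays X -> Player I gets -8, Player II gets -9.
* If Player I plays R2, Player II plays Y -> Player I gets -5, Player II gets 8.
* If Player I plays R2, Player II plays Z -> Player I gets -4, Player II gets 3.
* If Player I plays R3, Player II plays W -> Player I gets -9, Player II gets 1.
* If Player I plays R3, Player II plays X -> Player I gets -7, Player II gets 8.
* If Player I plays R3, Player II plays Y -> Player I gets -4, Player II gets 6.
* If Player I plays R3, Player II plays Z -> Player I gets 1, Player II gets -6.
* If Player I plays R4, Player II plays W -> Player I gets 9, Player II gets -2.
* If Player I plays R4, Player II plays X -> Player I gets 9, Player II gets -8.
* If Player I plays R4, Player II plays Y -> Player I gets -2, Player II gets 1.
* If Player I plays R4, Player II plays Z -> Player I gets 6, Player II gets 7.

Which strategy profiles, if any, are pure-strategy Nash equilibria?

The pure Nash equilibria are (R1, Y), (R4, Z).

(R1, W): Player I can switch to R2 (-4 → 0). Not NE.
(R1, X): Player I can switch to R4 (2 → 9). Not NE.
(R1, Y): Player I gets 0, best alternative -2; Player II gets 8, best alternative -5. No profitable deviation — NE.
(R1, Z): Player I can switch to R2 (-9 → -4). Not NE.
(R2, W): Player I can switch to R4 (0 → 9). Not NE.
(R2, X): Player I can switch to R1 (-8 → 2). Not NE.
(R2, Y): Player I can switch to R1 (-5 → 0). Not NE.
(R2, Z): Player I can switch to R3 (-4 → 1). Not NE.
(R3, W): Player I can switch to R1 (-9 → -4). Not NE.
(R3, X): Player I can switch to R1 (-7 → 2). Not NE.
(R3, Y): Player I can switch to R1 (-4 → 0). Not NE.
(R4, Z): Player I gets 6, best alternative 1; Player II gets 7, best alternative 1. No profitable deviation — NE.
(The remaining 4 profiles each have a profitable deviation by the same check.)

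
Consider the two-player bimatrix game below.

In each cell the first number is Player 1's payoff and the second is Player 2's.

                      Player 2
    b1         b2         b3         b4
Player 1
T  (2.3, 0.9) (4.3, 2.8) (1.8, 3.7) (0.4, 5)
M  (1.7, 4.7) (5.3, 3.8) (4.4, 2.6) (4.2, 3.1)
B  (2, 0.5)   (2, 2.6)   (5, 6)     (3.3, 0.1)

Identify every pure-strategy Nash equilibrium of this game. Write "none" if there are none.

(T, b1): Player 2 can switch to b2 (0.9 → 2.8). Not NE.
(T, b2): Player 1 can switch to M (4.3 → 5.3). Not NE.
(T, b3): Player 1 can switch to M (1.8 → 4.4). Not NE.
(T, b4): Player 1 can switch to M (0.4 → 4.2). Not NE.
(M, b1): Player 1 can switch to T (1.7 → 2.3). Not NE.
(M, b2): Player 2 can switch to b1 (3.8 → 4.7). Not NE.
(M, b3): Player 1 can switch to B (4.4 → 5). Not NE.
(M, b4): Player 2 can switch to b1 (3.1 → 4.7). Not NE.
(B, b1): Player 1 can switch to T (2 → 2.3). Not NE.
(B, b2): Player 1 can switch to T (2 → 4.3). Not NE.
(B, b3): Player 1 gets 5, best alternative 4.4; Player 2 gets 6, best alternative 2.6. No profitable deviation — NE.
(The remaining 1 profile has a profitable deviation by the same check.)

(B, b3)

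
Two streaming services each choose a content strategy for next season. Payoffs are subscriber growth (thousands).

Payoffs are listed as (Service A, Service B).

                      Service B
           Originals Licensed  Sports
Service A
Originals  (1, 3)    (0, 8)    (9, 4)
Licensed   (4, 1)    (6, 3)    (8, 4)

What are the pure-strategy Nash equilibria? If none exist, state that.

(Originals, Originals): Service A can switch to Licensed (1 → 4). Not NE.
(Originals, Licensed): Service A can switch to Licensed (0 → 6). Not NE.
(Originals, Sports): Service B can switch to Licensed (4 → 8). Not NE.
(Licensed, Originals): Service B can switch to Licensed (1 → 3). Not NE.
(Licensed, Licensed): Service B can switch to Sports (3 → 4). Not NE.
(Licensed, Sports): Service A can switch to Originals (8 → 9). Not NE.

No pure-strategy Nash equilibrium.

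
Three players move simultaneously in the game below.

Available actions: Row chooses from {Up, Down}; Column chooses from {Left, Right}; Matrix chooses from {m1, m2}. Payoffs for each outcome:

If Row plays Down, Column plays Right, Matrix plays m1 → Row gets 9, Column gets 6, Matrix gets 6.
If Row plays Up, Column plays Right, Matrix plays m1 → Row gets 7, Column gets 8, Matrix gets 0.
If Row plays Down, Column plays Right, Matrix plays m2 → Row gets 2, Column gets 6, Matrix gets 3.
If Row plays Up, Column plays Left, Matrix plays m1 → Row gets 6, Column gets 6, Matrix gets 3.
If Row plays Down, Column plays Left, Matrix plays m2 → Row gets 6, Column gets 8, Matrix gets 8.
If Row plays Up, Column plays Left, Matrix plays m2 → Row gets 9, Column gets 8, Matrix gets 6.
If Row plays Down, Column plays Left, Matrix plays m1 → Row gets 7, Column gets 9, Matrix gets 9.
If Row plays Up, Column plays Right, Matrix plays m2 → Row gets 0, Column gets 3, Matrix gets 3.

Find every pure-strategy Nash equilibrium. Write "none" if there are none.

(Up, Left, m2) and (Down, Left, m1)

Check each profile: it is a Nash equilibrium iff no player can strictly gain by switching unilaterally.
(Up, Left, m1): Row can switch to Down (6 → 7). Not NE.
(Up, Left, m2): Row gets 9, best alternative 6; Column gets 8, best alternative 3; Matrix gets 6, best alternative 3. No profitable deviation — NE.
(Up, Right, m1): Row can switch to Down (7 → 9). Not NE.
(Up, Right, m2): Row can switch to Down (0 → 2). Not NE.
(Down, Left, m1): Row gets 7, best alternative 6; Column gets 9, best alternative 6; Matrix gets 9, best alternative 8. No profitable deviation — NE.
(Down, Left, m2): Row can switch to Up (6 → 9). Not NE.
(Down, Right, m1): Column can switch to Left (6 → 9). Not NE.
(Down, Right, m2): Column can switch to Left (6 → 8). Not NE.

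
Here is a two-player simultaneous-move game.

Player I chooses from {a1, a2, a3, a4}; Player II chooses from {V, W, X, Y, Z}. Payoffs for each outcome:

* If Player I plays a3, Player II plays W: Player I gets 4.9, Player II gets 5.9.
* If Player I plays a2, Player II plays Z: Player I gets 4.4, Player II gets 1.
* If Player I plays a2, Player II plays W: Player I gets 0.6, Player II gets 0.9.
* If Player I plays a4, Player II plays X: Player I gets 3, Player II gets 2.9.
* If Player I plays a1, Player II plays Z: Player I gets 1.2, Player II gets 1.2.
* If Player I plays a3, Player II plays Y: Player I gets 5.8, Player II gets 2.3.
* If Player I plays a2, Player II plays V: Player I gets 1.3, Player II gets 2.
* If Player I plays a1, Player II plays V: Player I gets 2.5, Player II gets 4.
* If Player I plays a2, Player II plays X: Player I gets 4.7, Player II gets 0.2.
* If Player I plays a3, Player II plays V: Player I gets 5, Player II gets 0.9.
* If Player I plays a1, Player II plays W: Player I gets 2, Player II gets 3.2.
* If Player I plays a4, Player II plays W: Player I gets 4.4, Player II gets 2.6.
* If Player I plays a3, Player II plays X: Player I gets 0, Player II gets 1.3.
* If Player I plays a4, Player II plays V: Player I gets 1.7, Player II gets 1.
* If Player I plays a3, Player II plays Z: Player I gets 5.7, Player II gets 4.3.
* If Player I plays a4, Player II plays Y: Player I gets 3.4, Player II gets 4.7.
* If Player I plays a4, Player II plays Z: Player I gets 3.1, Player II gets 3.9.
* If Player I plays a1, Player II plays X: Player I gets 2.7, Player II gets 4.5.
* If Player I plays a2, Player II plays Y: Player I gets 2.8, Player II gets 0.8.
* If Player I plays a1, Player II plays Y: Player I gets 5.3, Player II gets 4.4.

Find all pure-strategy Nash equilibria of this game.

The unique pure-strategy Nash equilibrium is (a3, W).

For each player, find the best response to each opponent profile; mutual best responses are the pure NE.
Player I against V: payoffs 2.5, 1.3, 5, 1.7 → best response a3.
Player I against W: payoffs 2, 0.6, 4.9, 4.4 → best response a3.
Player I against X: payoffs 2.7, 4.7, 0, 3 → best response a2.
Player I against Y: payoffs 5.3, 2.8, 5.8, 3.4 → best response a3.
Player I against Z: payoffs 1.2, 4.4, 5.7, 3.1 → best response a3.
Player II against a1: payoffs 4, 3.2, 4.5, 4.4, 1.2 → best response X.
Player II against a2: payoffs 2, 0.9, 0.2, 0.8, 1 → best response V.
Player II against a3: payoffs 0.9, 5.9, 1.3, 2.3, 4.3 → best response W.
Player II against a4: payoffs 1, 2.6, 2.9, 4.7, 3.9 → best response Y.
Mutual best responses: (a3, W).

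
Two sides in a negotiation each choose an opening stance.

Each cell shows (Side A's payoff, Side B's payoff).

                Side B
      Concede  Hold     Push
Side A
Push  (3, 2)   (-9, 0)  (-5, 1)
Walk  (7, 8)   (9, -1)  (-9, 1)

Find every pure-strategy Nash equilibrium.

Side A against Concede: payoffs 3, 7 → best response Walk.
Side A against Hold: payoffs -9, 9 → best response Walk.
Side A against Push: payoffs -5, -9 → best response Push.
Side B against Push: payoffs 2, 0, 1 → best response Concede.
Side B against Walk: payoffs 8, -1, 1 → best response Concede.
Mutual best responses: (Walk, Concede).

(Walk, Concede)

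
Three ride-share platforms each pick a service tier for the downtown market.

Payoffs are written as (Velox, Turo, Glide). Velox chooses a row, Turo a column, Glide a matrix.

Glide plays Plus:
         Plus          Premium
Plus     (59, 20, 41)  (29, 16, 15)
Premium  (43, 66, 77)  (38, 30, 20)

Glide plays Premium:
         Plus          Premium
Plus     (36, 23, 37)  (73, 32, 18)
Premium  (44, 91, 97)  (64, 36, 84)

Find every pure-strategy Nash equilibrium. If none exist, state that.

Pure-strategy Nash equilibria: (Plus, Plus, Plus); (Plus, Premium, Premium); (Premium, Plus, Premium)

Velox against (Plus, Plus): payoffs 59, 43 → best response Plus.
Velox against (Plus, Premium): payoffs 36, 44 → best response Premium.
Velox against (Premium, Plus): payoffs 29, 38 → best response Premium.
Velox against (Premium, Premium): payoffs 73, 64 → best response Plus.
Turo against (Plus, Plus): payoffs 20, 16 → best response Plus.
Turo against (Plus, Premium): payoffs 23, 32 → best response Premium.
Turo against (Premium, Plus): payoffs 66, 30 → best response Plus.
Turo against (Premium, Premium): payoffs 91, 36 → best response Plus.
Glide against (Plus, Plus): payoffs 41, 37 → best response Plus.
Glide against (Plus, Premium): payoffs 15, 18 → best response Premium.
Glide against (Premium, Plus): payoffs 77, 97 → best response Premium.
Glide against (Premium, Premium): payoffs 20, 84 → best response Premium.
Mutual best responses: (Plus, Plus, Plus); (Plus, Premium, Premium); (Premium, Plus, Premium).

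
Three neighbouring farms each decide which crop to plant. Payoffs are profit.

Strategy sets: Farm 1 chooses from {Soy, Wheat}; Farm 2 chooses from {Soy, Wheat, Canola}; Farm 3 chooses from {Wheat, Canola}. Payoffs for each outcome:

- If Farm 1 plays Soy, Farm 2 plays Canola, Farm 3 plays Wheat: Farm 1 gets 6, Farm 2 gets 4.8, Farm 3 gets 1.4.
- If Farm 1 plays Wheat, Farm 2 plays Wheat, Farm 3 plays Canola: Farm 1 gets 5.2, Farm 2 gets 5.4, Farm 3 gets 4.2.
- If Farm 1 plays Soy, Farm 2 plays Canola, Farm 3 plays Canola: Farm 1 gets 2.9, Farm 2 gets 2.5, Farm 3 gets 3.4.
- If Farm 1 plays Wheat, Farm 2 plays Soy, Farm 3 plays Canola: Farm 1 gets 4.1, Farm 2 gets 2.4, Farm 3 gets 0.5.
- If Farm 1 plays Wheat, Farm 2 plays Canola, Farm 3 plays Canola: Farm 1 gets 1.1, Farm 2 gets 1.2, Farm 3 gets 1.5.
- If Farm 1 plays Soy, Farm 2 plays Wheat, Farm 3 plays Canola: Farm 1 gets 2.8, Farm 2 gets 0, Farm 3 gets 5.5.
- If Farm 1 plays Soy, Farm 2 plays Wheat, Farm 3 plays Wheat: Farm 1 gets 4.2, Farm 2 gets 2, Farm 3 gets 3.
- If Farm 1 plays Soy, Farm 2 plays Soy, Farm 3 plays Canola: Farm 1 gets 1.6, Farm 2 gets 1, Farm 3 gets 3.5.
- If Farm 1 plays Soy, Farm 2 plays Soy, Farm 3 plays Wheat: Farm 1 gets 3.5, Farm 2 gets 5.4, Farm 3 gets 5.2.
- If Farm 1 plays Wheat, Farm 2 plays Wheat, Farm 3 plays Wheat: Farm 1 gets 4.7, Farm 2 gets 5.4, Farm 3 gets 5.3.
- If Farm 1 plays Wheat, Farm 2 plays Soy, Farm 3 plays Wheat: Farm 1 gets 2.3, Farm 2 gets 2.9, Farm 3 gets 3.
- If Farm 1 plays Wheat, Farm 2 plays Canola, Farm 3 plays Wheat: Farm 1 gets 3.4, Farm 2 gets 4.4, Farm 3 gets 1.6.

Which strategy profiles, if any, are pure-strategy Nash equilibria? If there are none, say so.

(Soy, Soy, Wheat): Farm 1 gets 3.5, best alternative 2.3; Farm 2 gets 5.4, best alternative 4.8; Farm 3 gets 5.2, best alternative 3.5. No profitable deviation — NE.
(Soy, Soy, Canola): Farm 1 can switch to Wheat (1.6 → 4.1). Not NE.
(Soy, Wheat, Wheat): Farm 1 can switch to Wheat (4.2 → 4.7). Not NE.
(Soy, Wheat, Canola): Farm 1 can switch to Wheat (2.8 → 5.2). Not NE.
(Soy, Canola, Wheat): Farm 2 can switch to Soy (4.8 → 5.4). Not NE.
(Soy, Canola, Canola): Farm 1 gets 2.9, best alternative 1.1; Farm 2 gets 2.5, best alternative 1; Farm 3 gets 3.4, best alternative 1.4. No profitable deviation — NE.
(Wheat, Soy, Wheat): Farm 1 can switch to Soy (2.3 → 3.5). Not NE.
(Wheat, Soy, Canola): Farm 2 can switch to Wheat (2.4 → 5.4). Not NE.
(Wheat, Wheat, Wheat): Farm 1 gets 4.7, best alternative 4.2; Farm 2 gets 5.4, best alternative 4.4; Farm 3 gets 5.3, best alternative 4.2. No profitable deviation — NE.
(Wheat, Wheat, Canola): Farm 3 can switch to Wheat (4.2 → 5.3). Not NE.
(Wheat, Canola, Wheat): Farm 1 can switch to Soy (3.4 → 6). Not NE.
(The remaining 1 profile has a profitable deviation by the same check.)

(Soy, Soy, Wheat), (Soy, Canola, Canola), (Wheat, Wheat, Wheat)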